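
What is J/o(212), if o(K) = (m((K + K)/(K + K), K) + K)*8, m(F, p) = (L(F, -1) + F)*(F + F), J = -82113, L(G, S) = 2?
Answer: -82113/1744 ≈ -47.083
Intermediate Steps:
m(F, p) = 2*F*(2 + F) (m(F, p) = (2 + F)*(F + F) = (2 + F)*(2*F) = 2*F*(2 + F))
o(K) = 48 + 8*K (o(K) = (2*((K + K)/(K + K))*(2 + (K + K)/(K + K)) + K)*8 = (2*((2*K)/((2*K)))*(2 + (2*K)/((2*K))) + K)*8 = (2*((2*K)*(1/(2*K)))*(2 + (2*K)*(1/(2*K))) + K)*8 = (2*1*(2 + 1) + K)*8 = (2*1*3 + K)*8 = (6 + K)*8 = 48 + 8*K)
J/o(212) = -82113/(48 + 8*212) = -82113/(48 + 1696) = -82113/1744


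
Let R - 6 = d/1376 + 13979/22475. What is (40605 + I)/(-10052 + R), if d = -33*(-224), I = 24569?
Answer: -31492891475/4851456364 ≈ -6.4914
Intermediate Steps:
d = 7392
R = 11591372/966425 (R = 6 + (7392/1376 + 13979/22475) = 6 + (7392*(1/1376) + 13979*(1/22475)) = 6 + (231/43 + 13979/22475) = 6 + 5792822/966425 = 11591372/966425 ≈ 11.994)
(40605 + I)/(-10052 + R) = (40605 + 24569)/(-10052 + 11591372/966425) = 65174/(-9702912728/966425) = 65174*(-966425/9702912728) = -31492891475/4851456364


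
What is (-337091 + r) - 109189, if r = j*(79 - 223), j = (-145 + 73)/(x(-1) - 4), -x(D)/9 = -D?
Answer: -5812008/13 ≈ -4.4708e+5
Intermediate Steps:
x(D) = 9*D (x(D) = -(-9)*D = 9*D)
j = 72/13 (j = (-145 + 73)/(9*(-1) - 4) = -72/(-9 - 4) = -72/(-13) = -72*(-1/13) = 72/13 ≈ 5.5385)
r = -10368/13 (r = 72*(79 - 223)/13 = (72/13)*(-144) = -10368/13 ≈ -797.54)
(-337091 + r) - 109189 = (-337091 - 10368/13) - 109189 = -4392551/13 - 109189 = -5812008/13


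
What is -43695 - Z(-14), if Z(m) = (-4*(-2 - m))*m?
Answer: -44367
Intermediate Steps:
Z(m) = m*(8 + 4*m) (Z(m) = (8 + 4*m)*m = m*(8 + 4*m))
-43695 - Z(-14) = -43695 - 4*(-14)*(2 - 14) = -43695 - 4*(-14)*(-12) = -43695 - 1*672 = -43695 - 672 = -44367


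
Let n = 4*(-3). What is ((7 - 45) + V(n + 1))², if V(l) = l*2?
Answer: 3600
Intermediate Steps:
n = -12
V(l) = 2*l
((7 - 45) + V(n + 1))² = ((7 - 45) + 2*(-12 + 1))² = (-38 + 2*(-11))² = (-38 - 22)² = (-60)² = 3600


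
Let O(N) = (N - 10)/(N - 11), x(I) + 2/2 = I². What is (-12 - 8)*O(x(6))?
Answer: -125/6 ≈ -20.833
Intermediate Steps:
x(I) = -1 + I²
O(N) = (-10 + N)/(-11 + N)
(-12 - 8)*O(x(6)) = (-12 - 8)*((-10 + (-1 + 6²))/(-11 + (-1 + 6²))) = -20*(-10 + (-1 + 36))/(-11 + (-1 + 36)) = -20*(-10 + 35)/(-11 + 35) = -20*25/24 = -125/6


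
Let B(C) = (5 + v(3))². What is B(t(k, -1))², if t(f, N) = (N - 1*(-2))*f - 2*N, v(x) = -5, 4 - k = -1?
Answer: 0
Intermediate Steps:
k = 5 (k = 4 - 1*(-1) = 4 + 1 = 5)
t(f, N) = -2*N + f*(2 + N) (t(f, N) = (N + 2)*f - 2*N = (2 + N)*f - 2*N = f*(2 + N) - 2*N = -2*N + f*(2 + N))
B(C) = 0 (B(C) = (5 - 5)² = 0² = 0)
B(t(k, -1))² = 0² = 0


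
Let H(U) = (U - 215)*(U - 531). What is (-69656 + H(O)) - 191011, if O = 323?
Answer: -283131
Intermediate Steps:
H(U) = (-531 + U)*(-215 + U) (H(U) = (-215 + U)*(-531 + U) = (-531 + U)*(-215 + U))
(-69656 + H(O)) - 191011 = (-69656 + (114165 + 323² - 746*323)) - 191011 = (-69656 + (114165 + 104329 - 240958)) - 191011 = (-69656 - 22464) - 191011 = -92120 - 191011 = -283131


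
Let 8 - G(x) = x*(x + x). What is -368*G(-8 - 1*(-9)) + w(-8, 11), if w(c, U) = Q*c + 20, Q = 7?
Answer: -2244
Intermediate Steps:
w(c, U) = 20 + 7*c (w(c, U) = 7*c + 20 = 20 + 7*c)
G(x) = 8 - 2*x² (G(x) = 8 - x*(x + x) = 8 - x*2*x = 8 - 2*x²)
-368*G(-8 - 1*(-9)) + w(-8, 11) = -368*(8 - 2*(-8 - 1*(-9))²) + (20 + 7*(-8)) = -368*(8 - 2*(-8 + 9)²) + (20 - 56) = -368*(8 - 2*1²) - 36 = -368*(8 - 2*1) - 36 = -368*(8 - 2) - 36 = -368*6 - 36 = -2208 - 36 = -2244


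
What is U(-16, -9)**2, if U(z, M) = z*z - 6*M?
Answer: 96100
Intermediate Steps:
U(z, M) = z**2 - 6*M
U(-16, -9)**2 = ((-16)**2 - 6*(-9))**2 = (256 + 54)**2 = 310**2 = 96100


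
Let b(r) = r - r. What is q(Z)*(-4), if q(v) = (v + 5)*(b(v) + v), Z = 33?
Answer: -5016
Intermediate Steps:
b(r) = 0
q(v) = v*(5 + v) (q(v) = (v + 5)*(0 + v) = (5 + v)*v = v*(5 + v))
q(Z)*(-4) = (33*(5 + 33))*(-4) = (33*38)*(-4) = 1254*(-4) = -5016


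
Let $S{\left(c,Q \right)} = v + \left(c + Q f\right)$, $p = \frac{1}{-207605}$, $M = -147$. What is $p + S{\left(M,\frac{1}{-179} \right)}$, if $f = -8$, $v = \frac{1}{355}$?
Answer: $- \frac{77545419345}{527690389} \approx -146.95$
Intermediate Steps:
$v = \frac{1}{355} \approx 0.0028169$
$p = - \frac{1}{207605} \approx -4.8168 \cdot 10^{-6}$
$S{\left(c,Q \right)} = \frac{1}{355} + c - 8 Q$ ($S{\left(c,Q \right)} = \frac{1}{355} + \left(c + Q \left(-8\right)\right) = \frac{1}{355} - \left(- c + 8 Q\right) = \frac{1}{355} + c - 8 Q$)
$p + S{\left(M,\frac{1}{-179} \right)} = - \frac{1}{207605} - \left(\frac{52184}{355} - \frac{8}{179}\right) = - \frac{1}{207605} - \frac{9338096}{63545} = - \frac{77545419345}{527690389}$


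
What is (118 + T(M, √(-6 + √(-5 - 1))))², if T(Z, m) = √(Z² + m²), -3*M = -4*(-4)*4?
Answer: (354 + √(4042 + 9*I*√6))²/9 ≈ 19375.0 + 16.088*I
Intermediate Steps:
M = -64/3 (M = -(-4*(-4))*4/3 = -16*4/3 = -⅓*64 = -64/3 ≈ -21.333)
(118 + T(M, √(-6 + √(-5 - 1))))² = (118 + √((-64/3)² + (√(-6 + √(-5 - 1)))²))² = (118 + √(4096/9 + (√(-6 + √(-6)))²))² = (118 + √(4096/9 + (√(-6 + I*√6))²))² = (118 + √(4096/9 + (-6 + I*√6)))² = (118 + √(4042/9 + I*√6))²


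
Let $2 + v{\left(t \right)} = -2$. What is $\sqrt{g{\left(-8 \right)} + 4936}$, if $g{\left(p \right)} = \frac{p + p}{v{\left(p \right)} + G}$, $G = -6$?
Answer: $\frac{4 \sqrt{7715}}{5} \approx 70.268$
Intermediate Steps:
$v{\left(t \right)} = -4$ ($v{\left(t \right)} = -2 - 2 = -4$)
$g{\left(p \right)} = - \frac{p}{5}$ ($g{\left(p \right)} = \frac{p + p}{-4 - 6} = \frac{2 p}{-10} = 2 p \left(- \frac{1}{10}\right) = - \frac{p}{5}$)
$\sqrt{g{\left(-8 \right)} + 4936} = \sqrt{\left(- \frac{1}{5}\right) \left(-8\right) + 4936} = \sqrt{\frac{8}{5} + 4936} = \sqrt{\frac{24688}{5}} = \frac{4 \sqrt{7715}}{5}$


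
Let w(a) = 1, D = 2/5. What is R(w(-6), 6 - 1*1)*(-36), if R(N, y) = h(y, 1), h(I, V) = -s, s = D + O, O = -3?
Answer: -468/5 ≈ -93.600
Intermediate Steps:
D = ⅖ (D = 2*(⅕) = ⅖ ≈ 0.40000)
s = -13/5 (s = ⅖ - 3 = -13/5 ≈ -2.6000)
h(I, V) = 13/5 (h(I, V) = -1*(-13/5) = 13/5)
R(N, y) = 13/5
R(w(-6), 6 - 1*1)*(-36) = (13/5)*(-36) = -468/5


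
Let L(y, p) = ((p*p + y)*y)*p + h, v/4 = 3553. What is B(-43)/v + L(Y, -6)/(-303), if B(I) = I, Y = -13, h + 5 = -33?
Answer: -24969301/4306236 ≈ -5.7984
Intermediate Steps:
h = -38 (h = -5 - 33 = -38)
v = 14212 (v = 4*3553 = 14212)
L(y, p) = -38 + p*y*(y + p**2) (L(y, p) = ((p*p + y)*y)*p - 38 = ((p**2 + y)*y)*p - 38 = ((y + p**2)*y)*p - 38 = (y*(y + p**2))*p - 38 = p*y*(y + p**2) - 38 = -38 + p*y*(y + p**2))
B(-43)/v + L(Y, -6)/(-303) = -43/14212 + (-38 - 6*(-13)**2 - 13*(-6)**3)/(-303) = -43*1/14212 + (-38 - 6*169 - 13*(-216))*(-1/303) = -43/14212 + (-38 - 1014 + 2808)*(-1/303) = -43/14212 + 1756*(-1/303) = -43/14212 - 1756/303 = -24969301/4306236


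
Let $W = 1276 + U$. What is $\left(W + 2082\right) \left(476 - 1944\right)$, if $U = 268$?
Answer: $-5322968$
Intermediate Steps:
$W = 1544$ ($W = 1276 + 268 = 1544$)
$\left(W + 2082\right) \left(476 - 1944\right) = \left(1544 + 2082\right) \left(476 - 1944\right) = 3626 \left(-1468\right) = -5322968$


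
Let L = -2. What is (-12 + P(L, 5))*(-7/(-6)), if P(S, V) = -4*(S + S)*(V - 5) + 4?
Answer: -28/3 ≈ -9.3333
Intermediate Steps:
P(S, V) = 4 - 8*S*(-5 + V) (P(S, V) = -4*2*S*(-5 + V) + 4 = -8*S*(-5 + V) + 4 = 4 - 8*S*(-5 + V))
(-12 + P(L, 5))*(-7/(-6)) = (-12 + (4 + 40*(-2) - 8*(-2)*5))*(-7/(-6)) = (-12 + (4 - 80 + 80))*(-7*(-⅙)) = (-12 + 4)*(7/6) = -8*7/6 = -28/3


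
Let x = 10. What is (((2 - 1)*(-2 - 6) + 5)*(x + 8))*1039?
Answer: -56106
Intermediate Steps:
(((2 - 1)*(-2 - 6) + 5)*(x + 8))*1039 = (((2 - 1)*(-2 - 6) + 5)*(10 + 8))*1039 = ((1*(-8) + 5)*18)*1039 = ((-8 + 5)*18)*1039 = -3*18*1039 = -54*1039 = -56106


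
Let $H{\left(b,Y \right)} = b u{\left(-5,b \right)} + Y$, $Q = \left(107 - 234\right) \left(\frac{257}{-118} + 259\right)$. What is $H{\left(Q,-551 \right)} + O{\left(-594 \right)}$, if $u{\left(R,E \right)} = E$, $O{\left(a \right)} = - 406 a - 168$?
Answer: $\frac{14816109056405}{13924} \approx 1.0641 \cdot 10^{9}$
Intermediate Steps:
$O{\left(a \right)} = -168 - 406 a$
$Q = - \frac{3848735}{118}$ ($Q = - 127 \left(257 \left(- \frac{1}{118}\right) + 259\right) = - 127 \left(- \frac{257}{118} + 259\right) = \left(-127\right) \frac{30305}{118} = - \frac{3848735}{118} \approx -32616.0$)
$H{\left(b,Y \right)} = Y + b^{2}$ ($H{\left(b,Y \right)} = b b + Y = b^{2} + Y = Y + b^{2}$)
$H{\left(Q,-551 \right)} + O{\left(-594 \right)} = \left(-551 + \left(- \frac{3848735}{118}\right)^{2}\right) - -240996 = \left(-551 + \frac{14812761100225}{13924}\right) + \left(-168 + 241164\right) = \frac{14812753428101}{13924} + 240996 = \frac{14816109056405}{13924}$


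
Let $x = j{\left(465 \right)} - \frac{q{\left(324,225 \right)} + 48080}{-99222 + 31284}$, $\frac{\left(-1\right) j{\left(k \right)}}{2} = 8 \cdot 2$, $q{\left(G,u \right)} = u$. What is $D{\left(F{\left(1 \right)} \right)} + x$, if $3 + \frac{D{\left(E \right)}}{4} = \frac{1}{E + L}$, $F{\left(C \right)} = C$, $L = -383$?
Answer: $- \frac{561860573}{12976158} \approx -43.299$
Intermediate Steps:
$D{\left(E \right)} = -12 + \frac{4}{-383 + E}$ ($D{\left(E \right)} = -12 + \frac{4}{E - 383} = -12 + \frac{4}{-383 + E}$)
$j{\left(k \right)} = -32$ ($j{\left(k \right)} = - 2 \cdot 8 \cdot 2 = \left(-2\right) 16 = -32$)
$x = - \frac{2125711}{67938}$ ($x = -32 - \frac{225 + 48080}{-99222 + 31284} = -32 - \frac{48305}{-67938} = -32 - 48305 \left(- \frac{1}{67938}\right) = -32 - - \frac{48305}{67938} = -32 + \frac{48305}{67938} = - \frac{2125711}{67938} \approx -31.289$)
$D{\left(F{\left(1 \right)} \right)} + x = \frac{4 \left(1150 - 3\right)}{-383 + 1} - \frac{2125711}{67938} = \frac{4 \left(1150 - 3\right)}{-382} - \frac{2125711}{67938} = 4 \left(- \frac{1}{382}\right) 1147 - \frac{2125711}{67938} = - \frac{2294}{191} - \frac{2125711}{67938} = - \frac{561860573}{12976158}$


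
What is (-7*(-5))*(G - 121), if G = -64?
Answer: -6475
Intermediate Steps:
(-7*(-5))*(G - 121) = (-7*(-5))*(-64 - 121) = 35*(-185) = -6475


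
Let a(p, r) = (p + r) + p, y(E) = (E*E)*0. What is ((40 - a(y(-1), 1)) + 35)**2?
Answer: 5476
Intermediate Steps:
y(E) = 0 (y(E) = E**2*0 = 0)
a(p, r) = r + 2*p
((40 - a(y(-1), 1)) + 35)**2 = ((40 - (1 + 2*0)) + 35)**2 = ((40 - (1 + 0)) + 35)**2 = ((40 - 1*1) + 35)**2 = ((40 - 1) + 35)**2 = (39 + 35)**2 = 74**2 = 5476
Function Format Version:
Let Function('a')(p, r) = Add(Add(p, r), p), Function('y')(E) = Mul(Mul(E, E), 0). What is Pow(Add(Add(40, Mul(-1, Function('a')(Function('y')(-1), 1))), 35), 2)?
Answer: 5476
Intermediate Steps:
Function('y')(E) = 0 (Function('y')(E) = Mul(Pow(E, 2), 0) = 0)
Function('a')(p, r) = Add(r, Mul(2, p))
Pow(Add(Add(40, Mul(-1, Function('a')(Function('y')(-1), 1))), 35), 2) = Pow(Add(Add(40, Mul(-1, Add(1, Mul(2, 0)))), 35), 2) = Pow(Add(Add(40, Mul(-1, Add(1, 0))), 35), 2) = Pow(Add(Add(40, Mul(-1, 1)), 35), 2) = Pow(Add(Add(40, -1), 35), 2) = Pow(Add(39, 35), 2) = Pow(74, 2) = 5476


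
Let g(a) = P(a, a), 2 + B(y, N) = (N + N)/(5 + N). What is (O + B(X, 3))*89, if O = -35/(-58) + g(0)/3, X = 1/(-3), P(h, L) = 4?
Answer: 21271/348 ≈ 61.124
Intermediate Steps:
X = -1/3 ≈ -0.33333
B(y, N) = -2 + 2*N/(5 + N) (B(y, N) = -2 + (N + N)/(5 + N) = -2 + (2*N)/(5 + N) = -2 + 2*N/(5 + N))
g(a) = 4
O = 337/174 (O = -35/(-58) + 4/3 = -35*(-1/58) + 4*(1/3) = 35/58 + 4/3 = 337/174 ≈ 1.9368)
(O + B(X, 3))*89 = (337/174 - 10/(5 + 3))*89 = (337/174 - 10/8)*89 = (337/174 - 10*1/8)*89 = (337/174 - 5/4)*89 = (239/348)*89 = 21271/348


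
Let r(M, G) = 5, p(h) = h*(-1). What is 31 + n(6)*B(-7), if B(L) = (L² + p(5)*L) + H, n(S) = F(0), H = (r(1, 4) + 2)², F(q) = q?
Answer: 31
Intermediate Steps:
p(h) = -h
H = 49 (H = (5 + 2)² = 7² = 49)
n(S) = 0
B(L) = 49 + L² - 5*L (B(L) = (L² + (-1*5)*L) + 49 = (L² - 5*L) + 49 = 49 + L² - 5*L)
31 + n(6)*B(-7) = 31 + 0*(49 + (-7)² - 5*(-7)) = 31 + 0*(49 + 49 + 35) = 31 + 0*133 = 31 + 0 = 31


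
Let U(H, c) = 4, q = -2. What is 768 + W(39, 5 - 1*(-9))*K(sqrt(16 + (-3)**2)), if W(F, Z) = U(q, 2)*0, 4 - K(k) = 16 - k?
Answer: 768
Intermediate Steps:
K(k) = -12 + k (K(k) = 4 - (16 - k) = 4 + (-16 + k) = -12 + k)
W(F, Z) = 0 (W(F, Z) = 4*0 = 0)
768 + W(39, 5 - 1*(-9))*K(sqrt(16 + (-3)**2)) = 768 + 0*(-12 + sqrt(16 + (-3)**2)) = 768 + 0*(-12 + sqrt(16 + 9)) = 768 + 0*(-12 + sqrt(25)) = 768 + 0*(-12 + 5) = 768 + 0*(-7) = 768 + 0 = 768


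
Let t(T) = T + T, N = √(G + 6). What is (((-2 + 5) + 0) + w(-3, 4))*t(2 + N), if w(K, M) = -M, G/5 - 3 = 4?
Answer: -4 - 2*√41 ≈ -16.806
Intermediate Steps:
G = 35 (G = 15 + 5*4 = 15 + 20 = 35)
N = √41 (N = √(35 + 6) = √41 ≈ 6.4031)
t(T) = 2*T
(((-2 + 5) + 0) + w(-3, 4))*t(2 + N) = (((-2 + 5) + 0) - 1*4)*(2*(2 + √41)) = ((3 + 0) - 4)*(4 + 2*√41) = (3 - 4)*(4 + 2*√41) = -(4 + 2*√41) = -4 - 2*√41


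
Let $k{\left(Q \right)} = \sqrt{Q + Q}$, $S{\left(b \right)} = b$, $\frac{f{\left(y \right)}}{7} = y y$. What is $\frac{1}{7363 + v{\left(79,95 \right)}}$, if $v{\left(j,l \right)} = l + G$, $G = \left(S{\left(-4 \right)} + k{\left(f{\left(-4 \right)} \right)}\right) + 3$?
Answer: $\frac{7457}{55606625} - \frac{4 \sqrt{14}}{55606625} \approx 0.00013383$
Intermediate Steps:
$f{\left(y \right)} = 7 y^{2}$ ($f{\left(y \right)} = 7 y y = 7 y^{2}$)
$k{\left(Q \right)} = \sqrt{2} \sqrt{Q}$ ($k{\left(Q \right)} = \sqrt{2 Q} = \sqrt{2} \sqrt{Q}$)
$G = -1 + 4 \sqrt{14}$ ($G = \left(-4 + \sqrt{2} \sqrt{7 \left(-4\right)^{2}}\right) + 3 = \left(-4 + \sqrt{2} \sqrt{7 \cdot 16}\right) + 3 = \left(-4 + \sqrt{2} \sqrt{112}\right) + 3 = \left(-4 + \sqrt{2} \cdot 4 \sqrt{7}\right) + 3 = \left(-4 + 4 \sqrt{14}\right) + 3 = -1 + 4 \sqrt{14} \approx 13.967$)
$v{\left(j,l \right)} = -1 + l + 4 \sqrt{14}$ ($v{\left(j,l \right)} = l - \left(1 - 4 \sqrt{14}\right) = -1 + l + 4 \sqrt{14}$)
$\frac{1}{7363 + v{\left(79,95 \right)}} = \frac{1}{7363 + \left(-1 + 95 + 4 \sqrt{14}\right)} = \frac{1}{7363 + \left(94 + 4 \sqrt{14}\right)} = \frac{1}{7457 + 4 \sqrt{14}}$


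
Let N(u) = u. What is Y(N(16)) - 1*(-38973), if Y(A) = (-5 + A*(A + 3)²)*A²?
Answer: 1516349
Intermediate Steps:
Y(A) = A²*(-5 + A*(3 + A)²) (Y(A) = (-5 + A*(3 + A)²)*A² = A²*(-5 + A*(3 + A)²))
Y(N(16)) - 1*(-38973) = 16²*(-5 + 16*(3 + 16)²) - 1*(-38973) = 256*(-5 + 16*19²) + 38973 = 256*(-5 + 16*361) + 38973 = 256*(-5 + 5776) + 38973 = 256*5771 + 38973 = 1477376 + 38973 = 1516349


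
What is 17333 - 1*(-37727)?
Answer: 55060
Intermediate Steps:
17333 - 1*(-37727) = 17333 + 37727 = 55060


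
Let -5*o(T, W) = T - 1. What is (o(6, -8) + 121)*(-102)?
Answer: -12240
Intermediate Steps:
o(T, W) = ⅕ - T/5 (o(T, W) = -(T - 1)/5 = -(-1 + T)/5 = ⅕ - T/5)
(o(6, -8) + 121)*(-102) = ((⅕ - ⅕*6) + 121)*(-102) = ((⅕ - 6/5) + 121)*(-102) = (-1 + 121)*(-102) = 120*(-102) = -12240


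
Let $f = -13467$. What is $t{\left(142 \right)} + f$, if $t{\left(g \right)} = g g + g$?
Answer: $6839$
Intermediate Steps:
$t{\left(g \right)} = g + g^{2}$ ($t{\left(g \right)} = g^{2} + g = g + g^{2}$)
$t{\left(142 \right)} + f = 142 \left(1 + 142\right) - 13467 = 142 \cdot 143 - 13467 = 20306 - 13467 = 6839$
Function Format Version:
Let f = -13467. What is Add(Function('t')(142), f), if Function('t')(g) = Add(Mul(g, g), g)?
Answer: 6839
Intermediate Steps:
Function('t')(g) = Add(g, Pow(g, 2)) (Function('t')(g) = Add(Pow(g, 2), g) = Add(g, Pow(g, 2)))
Add(Function('t')(142), f) = Add(Mul(142, Add(1, 142)), -13467) = Add(Mul(142, 143), -13467) = Add(20306, -13467) = 6839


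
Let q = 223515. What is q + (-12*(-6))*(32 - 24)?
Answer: 224091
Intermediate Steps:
q + (-12*(-6))*(32 - 24) = 223515 + (-12*(-6))*(32 - 24) = 223515 + 72*8 = 223515 + 576 = 224091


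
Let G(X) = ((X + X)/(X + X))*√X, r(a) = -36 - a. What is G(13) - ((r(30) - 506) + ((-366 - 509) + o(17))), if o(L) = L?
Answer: 1430 + √13 ≈ 1433.6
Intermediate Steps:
G(X) = √X (G(X) = ((2*X)/((2*X)))*√X = ((2*X)*(1/(2*X)))*√X = 1*√X = √X)
G(13) - ((r(30) - 506) + ((-366 - 509) + o(17))) = √13 - (((-36 - 1*30) - 506) + ((-366 - 509) + 17)) = √13 - (((-36 - 30) - 506) + (-875 + 17)) = √13 - ((-66 - 506) - 858) = √13 - (-572 - 858) = √13 - 1*(-1430) = √13 + 1430 = 1430 + √13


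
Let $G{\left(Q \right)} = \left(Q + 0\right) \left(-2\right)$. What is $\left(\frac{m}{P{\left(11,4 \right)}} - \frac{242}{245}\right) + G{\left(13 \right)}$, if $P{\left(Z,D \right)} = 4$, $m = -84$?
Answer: $- \frac{11757}{245} \approx -47.988$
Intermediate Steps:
$G{\left(Q \right)} = - 2 Q$ ($G{\left(Q \right)} = Q \left(-2\right) = - 2 Q$)
$\left(\frac{m}{P{\left(11,4 \right)}} - \frac{242}{245}\right) + G{\left(13 \right)} = \left(- \frac{84}{4} - \frac{242}{245}\right) - 26 = \left(\left(-84\right) \frac{1}{4} - \frac{242}{245}\right) - 26 = \left(-21 - \frac{242}{245}\right) - 26 = - \frac{5387}{245} - 26 = - \frac{11757}{245}$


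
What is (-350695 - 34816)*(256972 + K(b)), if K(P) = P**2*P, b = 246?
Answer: -5838143116988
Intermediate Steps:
K(P) = P**3
(-350695 - 34816)*(256972 + K(b)) = (-350695 - 34816)*(256972 + 246**3) = -385511*(256972 + 14886936) = -385511*15143908 = -5838143116988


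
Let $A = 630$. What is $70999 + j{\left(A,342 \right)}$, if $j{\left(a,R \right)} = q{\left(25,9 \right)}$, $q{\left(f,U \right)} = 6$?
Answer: $71005$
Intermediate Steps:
$j{\left(a,R \right)} = 6$
$70999 + j{\left(A,342 \right)} = 70999 + 6 = 71005$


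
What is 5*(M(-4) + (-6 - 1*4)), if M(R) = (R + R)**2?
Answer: 270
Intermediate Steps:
M(R) = 4*R**2 (M(R) = (2*R)**2 = 4*R**2)
5*(M(-4) + (-6 - 1*4)) = 5*(4*(-4)**2 + (-6 - 1*4)) = 5*(4*16 + (-6 - 4)) = 5*(64 - 10) = 5*54 = 270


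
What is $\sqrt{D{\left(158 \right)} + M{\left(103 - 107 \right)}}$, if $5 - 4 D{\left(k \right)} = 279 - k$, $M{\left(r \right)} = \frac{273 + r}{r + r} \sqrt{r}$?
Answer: $\frac{\sqrt{-116 - 269 i}}{2} \approx 4.703 - 7.1497 i$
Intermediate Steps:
$M{\left(r \right)} = \frac{273 + r}{2 \sqrt{r}}$ ($M{\left(r \right)} = \frac{273 + r}{2 r} \sqrt{r} = \frac{273 + r}{2 \sqrt{r}}$)
$D{\left(k \right)} = - \frac{137}{2} + \frac{k}{4}$ ($D{\left(k \right)} = \frac{5}{4} - \frac{279 - k}{4} = \frac{5}{4} + \left(- \frac{279}{4} + \frac{k}{4}\right) = - \frac{137}{2} + \frac{k}{4}$)
$\sqrt{D{\left(158 \right)} + M{\left(103 - 107 \right)}} = \sqrt{\left(- \frac{137}{2} + \frac{1}{4} \cdot 158\right) + \frac{273 + \left(103 - 107\right)}{2 \sqrt{103 - 107}}} = \sqrt{\left(- \frac{137}{2} + \frac{79}{2}\right) + \frac{273 - 4}{2 \cdot 2 i}} = \sqrt{-29 + \frac{1}{2} \left(- \frac{i}{2}\right) 269} = \sqrt{-29 - \frac{269 i}{4}}$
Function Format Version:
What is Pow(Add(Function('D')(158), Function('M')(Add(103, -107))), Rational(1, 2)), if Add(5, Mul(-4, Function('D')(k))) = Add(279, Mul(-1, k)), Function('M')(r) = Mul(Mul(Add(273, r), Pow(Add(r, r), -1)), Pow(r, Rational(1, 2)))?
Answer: Mul(Rational(1, 2), Pow(Add(-116, Mul(-269, I)), Rational(1, 2))) ≈ Add(4.7030, Mul(-7.1497, I))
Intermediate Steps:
Function('M')(r) = Mul(Rational(1, 2), Pow(r, Rational(-1, 2)), Add(273, r)) (Function('M')(r) = Mul(Mul(Add(273, r), Pow(Mul(2, r), -1)), Pow(r, Rational(1, 2))) = Mul(Mul(Add(273, r), Mul(Rational(1, 2), Pow(r, -1))), Pow(r, Rational(1, 2))) = Mul(Mul(Rational(1, 2), Pow(r, -1), Add(273, r)), Pow(r, Rational(1, 2))) = Mul(Rational(1, 2), Pow(r, Rational(-1, 2)), Add(273, r)))
Function('D')(k) = Add(Rational(-137, 2), Mul(Rational(1, 4), k)) (Function('D')(k) = Add(Rational(5, 4), Mul(Rational(-1, 4), Add(279, Mul(-1, k)))) = Add(Rational(5, 4), Add(Rational(-279, 4), Mul(Rational(1, 4), k))) = Add(Rational(-137, 2), Mul(Rational(1, 4), k)))
Pow(Add(Function('D')(158), Function('M')(Add(103, -107))), Rational(1, 2)) = Pow(Add(Add(Rational(-137, 2), Mul(Rational(1, 4), 158)), Mul(Rational(1, 2), Pow(Add(103, -107), Rational(-1, 2)), Add(273, Add(103, -107)))), Rational(1, 2)) = Pow(Add(Add(Rational(-137, 2), Rational(79, 2)), Mul(Rational(1, 2), Pow(-4, Rational(-1, 2)), Add(273, -4))), Rational(1, 2)) = Pow(Add(-29, Mul(Rational(1, 2), Mul(Rational(-1, 2), I), 269)), Rational(1, 2)) = Pow(Add(-29, Mul(Rational(-269, 4), I)), Rational(1, 2))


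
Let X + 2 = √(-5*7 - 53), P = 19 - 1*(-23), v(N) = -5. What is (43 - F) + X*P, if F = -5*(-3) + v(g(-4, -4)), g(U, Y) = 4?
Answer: -51 + 84*I*√22 ≈ -51.0 + 394.0*I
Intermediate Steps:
F = 10 (F = -5*(-3) - 5 = 15 - 5 = 10)
P = 42 (P = 19 + 23 = 42)
X = -2 + 2*I*√22 (X = -2 + √(-5*7 - 53) = -2 + √(-35 - 53) = -2 + √(-88) = -2 + 2*I*√22 ≈ -2.0 + 9.3808*I)
(43 - F) + X*P = (43 - 1*10) + (-2 + 2*I*√22)*42 = (43 - 10) + (-84 + 84*I*√22) = 33 + (-84 + 84*I*√22) = -51 + 84*I*√22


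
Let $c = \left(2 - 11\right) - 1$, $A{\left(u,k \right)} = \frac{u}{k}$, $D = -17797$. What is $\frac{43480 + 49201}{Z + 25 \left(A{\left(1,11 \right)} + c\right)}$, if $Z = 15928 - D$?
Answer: $\frac{1019491}{368250} \approx 2.7685$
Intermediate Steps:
$Z = 33725$ ($Z = 15928 - -17797 = 15928 + 17797 = 33725$)
$c = -10$ ($c = -9 - 1 = -10$)
$\frac{43480 + 49201}{Z + 25 \left(A{\left(1,11 \right)} + c\right)} = \frac{43480 + 49201}{33725 + 25 \left(1 \cdot \frac{1}{11} - 10\right)} = \frac{92681}{33725 + 25 \left(1 \cdot \frac{1}{11} - 10\right)} = \frac{92681}{33725 + 25 \left(\frac{1}{11} - 10\right)} = \frac{92681}{33725 + 25 \left(- \frac{109}{11}\right)} = \frac{92681}{33725 - \frac{2725}{11}} = \frac{92681}{\frac{368250}{11}} = 92681 \cdot \frac{11}{368250} = \frac{1019491}{368250}$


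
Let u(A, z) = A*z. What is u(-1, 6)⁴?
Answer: 1296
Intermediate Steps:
u(-1, 6)⁴ = (-1*6)⁴ = (-6)⁴ = 1296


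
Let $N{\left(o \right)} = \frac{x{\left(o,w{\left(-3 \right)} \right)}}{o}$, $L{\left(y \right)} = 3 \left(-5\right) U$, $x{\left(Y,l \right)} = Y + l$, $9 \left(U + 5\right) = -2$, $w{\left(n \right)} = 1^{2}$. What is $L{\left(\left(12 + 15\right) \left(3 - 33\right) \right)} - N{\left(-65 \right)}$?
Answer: $\frac{15083}{195} \approx 77.349$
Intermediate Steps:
$w{\left(n \right)} = 1$
$U = - \frac{47}{9}$ ($U = -5 + \frac{1}{9} \left(-2\right) = -5 - \frac{2}{9} = - \frac{47}{9} \approx -5.2222$)
$L{\left(y \right)} = \frac{235}{3}$ ($L{\left(y \right)} = 3 \left(-5\right) \left(- \frac{47}{9}\right) = \left(-15\right) \left(- \frac{47}{9}\right) = \frac{235}{3}$)
$N{\left(o \right)} = \frac{1 + o}{o}$ ($N{\left(o \right)} = \frac{o + 1}{o} = \frac{1 + o}{o}$)
$L{\left(\left(12 + 15\right) \left(3 - 33\right) \right)} - N{\left(-65 \right)} = \frac{235}{3} - \frac{1 - 65}{-65} = \frac{235}{3} - \left(- \frac{1}{65}\right) \left(-64\right) = \frac{235}{3} - \frac{64}{65} = \frac{15083}{195}$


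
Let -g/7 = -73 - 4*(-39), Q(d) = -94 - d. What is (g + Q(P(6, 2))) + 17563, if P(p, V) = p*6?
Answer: 16852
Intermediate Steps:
P(p, V) = 6*p
g = -581 (g = -7*(-73 - 4*(-39)) = -7*(-73 + 156) = -7*83 = -581)
(g + Q(P(6, 2))) + 17563 = (-581 + (-94 - 6*6)) + 17563 = (-581 + (-94 - 1*36)) + 17563 = (-581 + (-94 - 36)) + 17563 = (-581 - 130) + 17563 = -711 + 17563 = 16852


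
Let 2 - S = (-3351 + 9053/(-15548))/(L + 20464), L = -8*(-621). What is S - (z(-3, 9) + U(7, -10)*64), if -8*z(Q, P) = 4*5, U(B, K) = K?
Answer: 254898196753/395416736 ≈ 644.63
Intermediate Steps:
L = 4968
z(Q, P) = -5/2
S = 842943873/395416736 (S = 2 - (-3351 + 9053/(-15548))/(4968 + 20464) = 2 - (-3351 + 9053*(-1/15548))/25432 = 2 - (-3351 - 9053/15548)/25432 = 2 - (-52110401)/(15548*25432) = 2 - 1*(-52110401/395416736) = 2 + 52110401/395416736 = 842943873/395416736 ≈ 2.1318)
S - (z(-3, 9) + U(7, -10)*64) = 842943873/395416736 - (-5/2 - 10*64) = 842943873/395416736 - (-5/2 - 640) = 842943873/395416736 - 1*(-1285/2) = 842943873/395416736 + 1285/2 = 254898196753/395416736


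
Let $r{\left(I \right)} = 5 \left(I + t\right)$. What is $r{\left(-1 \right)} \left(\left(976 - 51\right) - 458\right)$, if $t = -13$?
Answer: $-32690$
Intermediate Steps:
$r{\left(I \right)} = -65 + 5 I$ ($r{\left(I \right)} = 5 \left(I - 13\right) = 5 \left(-13 + I\right) = -65 + 5 I$)
$r{\left(-1 \right)} \left(\left(976 - 51\right) - 458\right) = \left(-65 + 5 \left(-1\right)\right) \left(\left(976 - 51\right) - 458\right) = \left(-65 - 5\right) \left(925 - 458\right) = \left(-70\right) 467 = -32690$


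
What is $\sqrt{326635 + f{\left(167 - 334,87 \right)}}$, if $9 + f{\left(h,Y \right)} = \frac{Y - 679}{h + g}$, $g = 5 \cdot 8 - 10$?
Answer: $\frac{\sqrt{6130524498}}{137} \approx 571.52$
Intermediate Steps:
$g = 30$ ($g = 40 - 10 = 30$)
$f{\left(h,Y \right)} = -9 + \frac{-679 + Y}{30 + h}$ ($f{\left(h,Y \right)} = -9 + \frac{Y - 679}{h + 30} = -9 + \frac{-679 + Y}{30 + h}$)
$\sqrt{326635 + f{\left(167 - 334,87 \right)}} = \sqrt{326635 + \frac{-949 + 87 - 9 \left(167 - 334\right)}{30 + \left(167 - 334\right)}} = \sqrt{326635 + \frac{-949 + 87 - -1503}{30 - 167}} = \sqrt{326635 + \frac{-949 + 87 + 1503}{-137}} = \sqrt{326635 - \frac{641}{137}} = \sqrt{\frac{44748354}{137}} = \frac{\sqrt{6130524498}}{137}$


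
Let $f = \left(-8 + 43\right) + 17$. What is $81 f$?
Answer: $4212$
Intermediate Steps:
$f = 52$ ($f = 35 + 17 = 52$)
$81 f = 81 \cdot 52 = 4212$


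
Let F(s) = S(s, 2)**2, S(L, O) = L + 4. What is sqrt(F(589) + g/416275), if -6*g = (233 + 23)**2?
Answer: sqrt(21936761525456121)/249765 ≈ 593.00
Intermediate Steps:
S(L, O) = 4 + L
F(s) = (4 + s)**2
g = -32768/3 (g = -(233 + 23)**2/6 = -1/6*256**2 = -1/6*65536 = -32768/3 ≈ -10923.)
sqrt(F(589) + g/416275) = sqrt((4 + 589)**2 - 32768/3/416275) = sqrt(593**2 - 32768/3*1/416275) = sqrt(351649 - 32768/1248825) = sqrt(439148029657/1248825) = sqrt(21936761525456121)/249765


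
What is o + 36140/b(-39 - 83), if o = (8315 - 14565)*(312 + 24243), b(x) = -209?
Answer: -32075004890/209 ≈ -1.5347e+8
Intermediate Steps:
o = -153468750 (o = -6250*24555 = -153468750)
o + 36140/b(-39 - 83) = -153468750 + 36140/(-209) = -153468750 + 36140*(-1/209) = -153468750 - 36140/209 = -32075004890/209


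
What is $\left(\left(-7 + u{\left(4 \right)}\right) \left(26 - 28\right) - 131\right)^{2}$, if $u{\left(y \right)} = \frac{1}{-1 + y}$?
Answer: $\frac{124609}{9} \approx 13845.0$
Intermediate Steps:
$\left(\left(-7 + u{\left(4 \right)}\right) \left(26 - 28\right) - 131\right)^{2} = \left(\left(-7 + \frac{1}{-1 + 4}\right) \left(26 - 28\right) - 131\right)^{2} = \left(\left(-7 + \frac{1}{3}\right) \left(-2\right) - 131\right)^{2} = \left(\left(- \frac{20}{3}\right) \left(-2\right) - 131\right)^{2} = \left(\frac{40}{3} - 131\right)^{2} = \left(- \frac{353}{3}\right)^{2} = \frac{124609}{9}$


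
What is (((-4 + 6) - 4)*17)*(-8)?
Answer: 272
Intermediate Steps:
(((-4 + 6) - 4)*17)*(-8) = ((2 - 4)*17)*(-8) = -2*17*(-8) = -34*(-8) = 272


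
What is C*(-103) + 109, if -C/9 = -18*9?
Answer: -150065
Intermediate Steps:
C = 1458 (C = -(-162)*9 = -9*(-162) = 1458)
C*(-103) + 109 = 1458*(-103) + 109 = -150174 + 109 = -150065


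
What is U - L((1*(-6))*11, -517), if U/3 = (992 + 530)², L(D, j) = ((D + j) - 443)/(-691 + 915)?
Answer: 778339137/112 ≈ 6.9495e+6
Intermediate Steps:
L(D, j) = -443/224 + D/224 + j/224 (L(D, j) = (-443 + D + j)/224 = (-443 + D + j)*(1/224) = -443/224 + D/224 + j/224)
U = 6949452 (U = 3*(992 + 530)² = 3*1522² = 3*2316484 = 6949452)
U - L((1*(-6))*11, -517) = 6949452 - (-443/224 + ((1*(-6))*11)/224 + (1/224)*(-517)) = 6949452 - (-443/224 + (-6*11)/224 - 517/224) = 6949452 - (-443/224 + (1/224)*(-66) - 517/224) = 6949452 - (-443/224 - 33/112 - 517/224) = 6949452 - 1*(-513/112) = 6949452 + 513/112 = 778339137/112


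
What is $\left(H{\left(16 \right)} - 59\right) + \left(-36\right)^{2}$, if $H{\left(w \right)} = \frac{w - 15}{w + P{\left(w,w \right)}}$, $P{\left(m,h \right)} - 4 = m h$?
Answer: $\frac{341413}{276} \approx 1237.0$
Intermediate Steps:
$P{\left(m,h \right)} = 4 + h m$ ($P{\left(m,h \right)} = 4 + m h = 4 + h m$)
$H{\left(w \right)} = \frac{-15 + w}{4 + w + w^{2}}$ ($H{\left(w \right)} = \frac{w - 15}{w + \left(4 + w w\right)} = \frac{-15 + w}{w + \left(4 + w^{2}\right)} = \frac{-15 + w}{4 + w + w^{2}}$)
$\left(H{\left(16 \right)} - 59\right) + \left(-36\right)^{2} = \left(\frac{-15 + 16}{4 + 16 + 16^{2}} - 59\right) + \left(-36\right)^{2} = \left(\frac{1}{4 + 16 + 256} \cdot 1 - 59\right) + 1296 = \left(\frac{1}{276} \cdot 1 - 59\right) + 1296 = \left(\frac{1}{276} - 59\right) + 1296 = - \frac{16283}{276} + 1296 = \frac{341413}{276}$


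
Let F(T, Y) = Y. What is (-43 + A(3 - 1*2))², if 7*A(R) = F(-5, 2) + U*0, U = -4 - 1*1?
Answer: 89401/49 ≈ 1824.5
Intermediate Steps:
U = -5 (U = -4 - 1 = -5)
A(R) = 2/7 (A(R) = (2 - 5*0)/7 = (2 + 0)/7 = (⅐)*2 = 2/7)
(-43 + A(3 - 1*2))² = (-43 + 2/7)² = (-299/7)² = 89401/49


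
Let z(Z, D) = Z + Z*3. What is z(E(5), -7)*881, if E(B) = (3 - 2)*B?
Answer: 17620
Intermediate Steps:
E(B) = B (E(B) = 1*B = B)
z(Z, D) = 4*Z (z(Z, D) = Z + 3*Z = 4*Z)
z(E(5), -7)*881 = (4*5)*881 = 20*881 = 17620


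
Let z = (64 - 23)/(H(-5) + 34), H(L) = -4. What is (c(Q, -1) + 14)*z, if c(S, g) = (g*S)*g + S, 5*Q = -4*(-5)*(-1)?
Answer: 41/5 ≈ 8.2000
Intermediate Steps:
Q = -4 (Q = (-4*(-5)*(-1))/5 = (20*(-1))/5 = (1/5)*(-20) = -4)
z = 41/30 (z = (64 - 23)/(-4 + 34) = 41/30 ≈ 1.3667)
c(S, g) = S + S*g**2 (c(S, g) = (S*g)*g + S = S*g**2 + S = S + S*g**2)
(c(Q, -1) + 14)*z = (-4*(1 + (-1)**2) + 14)*(41/30) = (-4*(1 + 1) + 14)*(41/30) = (-4*2 + 14)*(41/30) = (-8 + 14)*(41/30) = 6*(41/30) = 41/5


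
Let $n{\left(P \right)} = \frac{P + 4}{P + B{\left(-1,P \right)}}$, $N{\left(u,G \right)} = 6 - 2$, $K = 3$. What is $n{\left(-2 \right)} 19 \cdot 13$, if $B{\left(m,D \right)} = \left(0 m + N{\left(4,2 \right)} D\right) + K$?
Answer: $- \frac{494}{7} \approx -70.571$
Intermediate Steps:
$N{\left(u,G \right)} = 4$ ($N{\left(u,G \right)} = 6 - 2 = 4$)
$B{\left(m,D \right)} = 3 + 4 D$ ($B{\left(m,D \right)} = \left(0 m + 4 D\right) + 3 = \left(0 + 4 D\right) + 3 = 4 D + 3 = 3 + 4 D$)
$n{\left(P \right)} = \frac{4 + P}{3 + 5 P}$ ($n{\left(P \right)} = \frac{P + 4}{P + \left(3 + 4 P\right)} = \frac{4 + P}{3 + 5 P}$)
$n{\left(-2 \right)} 19 \cdot 13 = \frac{4 - 2}{3 + 5 \left(-2\right)} 19 \cdot 13 = \frac{1}{3 - 10} \cdot 2 \cdot 19 \cdot 13 = \frac{1}{-7} \cdot 2 \cdot 19 \cdot 13 = \left(- \frac{1}{7}\right) 2 \cdot 19 \cdot 13 = \left(- \frac{2}{7}\right) 19 \cdot 13 = \left(- \frac{38}{7}\right) 13 = - \frac{494}{7}$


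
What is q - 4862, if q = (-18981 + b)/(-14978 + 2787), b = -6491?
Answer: -59247170/12191 ≈ -4859.9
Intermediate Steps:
q = 25472/12191 (q = (-18981 - 6491)/(-14978 + 2787) = -25472/(-12191) = -25472*(-1/12191) = 25472/12191 ≈ 2.0894)
q - 4862 = 25472/12191 - 4862 = -59247170/12191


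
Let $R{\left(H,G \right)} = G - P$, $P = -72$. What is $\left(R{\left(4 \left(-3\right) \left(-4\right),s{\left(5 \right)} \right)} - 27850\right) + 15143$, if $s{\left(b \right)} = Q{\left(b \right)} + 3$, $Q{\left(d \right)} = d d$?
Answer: $-12607$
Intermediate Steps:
$Q{\left(d \right)} = d^{2}$
$s{\left(b \right)} = 3 + b^{2}$ ($s{\left(b \right)} = b^{2} + 3 = 3 + b^{2}$)
$R{\left(H,G \right)} = 72 + G$ ($R{\left(H,G \right)} = G - -72 = G + 72 = 72 + G$)
$\left(R{\left(4 \left(-3\right) \left(-4\right),s{\left(5 \right)} \right)} - 27850\right) + 15143 = \left(\left(72 + \left(3 + 5^{2}\right)\right) - 27850\right) + 15143 = \left(\left(72 + \left(3 + 25\right)\right) - 27850\right) + 15143 = \left(\left(72 + 28\right) - 27850\right) + 15143 = \left(100 - 27850\right) + 15143 = -27750 + 15143 = -12607$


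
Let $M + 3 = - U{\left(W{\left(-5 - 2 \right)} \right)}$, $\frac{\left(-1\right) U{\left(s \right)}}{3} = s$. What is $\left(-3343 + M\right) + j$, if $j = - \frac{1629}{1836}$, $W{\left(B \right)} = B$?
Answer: $- \frac{687049}{204} \approx -3367.9$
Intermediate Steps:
$U{\left(s \right)} = - 3 s$
$M = -24$ ($M = -3 - - 3 \left(-5 - 2\right) = -3 - \left(-3\right) \left(-7\right) = -3 - 21 = -24$)
$j = - \frac{181}{204}$ ($j = \left(-1629\right) \frac{1}{1836} = - \frac{181}{204} \approx -0.88725$)
$\left(-3343 + M\right) + j = \left(-3343 - 24\right) - \frac{181}{204} = -3367 - \frac{181}{204} = - \frac{687049}{204}$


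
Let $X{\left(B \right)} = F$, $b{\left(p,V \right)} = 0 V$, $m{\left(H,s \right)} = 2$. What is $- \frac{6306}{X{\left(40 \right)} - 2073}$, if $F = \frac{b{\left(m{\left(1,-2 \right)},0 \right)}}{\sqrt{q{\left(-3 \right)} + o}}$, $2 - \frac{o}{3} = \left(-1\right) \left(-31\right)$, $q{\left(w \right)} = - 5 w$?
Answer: $\frac{2102}{691} \approx 3.042$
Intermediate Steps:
$o = -87$ ($o = 6 - 3 \left(\left(-1\right) \left(-31\right)\right) = 6 - 93 = -87$)
$b{\left(p,V \right)} = 0$
$F = 0$ ($F = \frac{0}{\sqrt{\left(-5\right) \left(-3\right) - 87}} = \frac{0}{\sqrt{15 - 87}} = \frac{0}{\sqrt{-72}} = \frac{0}{6 i \sqrt{2}} = 0 \left(- \frac{i \sqrt{2}}{12}\right) = 0$)
$X{\left(B \right)} = 0$
$- \frac{6306}{X{\left(40 \right)} - 2073} = - \frac{6306}{0 - 2073} = - \frac{6306}{-2073} = \left(-6306\right) \left(- \frac{1}{2073}\right) = \frac{2102}{691}$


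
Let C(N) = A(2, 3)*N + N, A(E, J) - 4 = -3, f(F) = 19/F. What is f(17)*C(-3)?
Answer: -114/17 ≈ -6.7059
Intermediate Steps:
A(E, J) = 1 (A(E, J) = 4 - 3 = 1)
C(N) = 2*N (C(N) = 1*N + N = N + N = 2*N)
f(17)*C(-3) = (19/17)*(2*(-3)) = (19*(1/17))*(-6) = (19/17)*(-6) = -114/17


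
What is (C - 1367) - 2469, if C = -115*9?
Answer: -4871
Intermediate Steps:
C = -1035
(C - 1367) - 2469 = (-1035 - 1367) - 2469 = -2402 - 2469 = -4871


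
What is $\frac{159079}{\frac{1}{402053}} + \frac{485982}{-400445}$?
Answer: $\frac{25611737068502233}{400445} \approx 6.3958 \cdot 10^{10}$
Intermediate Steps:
$\frac{159079}{\frac{1}{402053}} + \frac{485982}{-400445} = 159079 \frac{1}{\frac{1}{402053}} + 485982 \left(- \frac{1}{400445}\right) = 159079 \cdot 402053 - \frac{485982}{400445} = 63958189187 - \frac{485982}{400445} = \frac{25611737068502233}{400445}$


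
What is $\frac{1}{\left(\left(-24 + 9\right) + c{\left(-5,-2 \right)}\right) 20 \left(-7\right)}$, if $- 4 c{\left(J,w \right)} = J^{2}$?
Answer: $\frac{1}{2975} \approx 0.00033613$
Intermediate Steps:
$c{\left(J,w \right)} = - \frac{J^{2}}{4}$
$\frac{1}{\left(\left(-24 + 9\right) + c{\left(-5,-2 \right)}\right) 20 \left(-7\right)} = \frac{1}{\left(\left(-24 + 9\right) - \frac{\left(-5\right)^{2}}{4}\right) 20 \left(-7\right)} = \frac{1}{\left(-15 - \frac{25}{4}\right) \left(-140\right)} = \frac{1}{\left(- \frac{85}{4}\right) \left(-140\right)} = \frac{1}{2975}$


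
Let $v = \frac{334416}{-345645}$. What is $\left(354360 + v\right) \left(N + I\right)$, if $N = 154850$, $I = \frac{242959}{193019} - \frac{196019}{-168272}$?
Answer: $\frac{25668025924656128308533419}{467768481043890} \approx 5.4873 \cdot 10^{10}$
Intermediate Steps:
$v = - \frac{111472}{115215}$ ($v = 334416 \left(- \frac{1}{345645}\right) = - \frac{111472}{115215} \approx -0.96751$)
$I = \frac{78718588209}{32479693168}$ ($I = 242959 \cdot \frac{1}{193019} - - \frac{196019}{168272} = \frac{242959}{193019} + \frac{196019}{168272} = \frac{78718588209}{32479693168} \approx 2.4236$)
$\left(354360 + v\right) \left(N + I\right) = \left(354360 - \frac{111472}{115215}\right) \left(154850 + \frac{78718588209}{32479693168}\right) = \frac{40827475928}{115215} \cdot \frac{5029559205653009}{32479693168} = \frac{25668025924656128308533419}{467768481043890}$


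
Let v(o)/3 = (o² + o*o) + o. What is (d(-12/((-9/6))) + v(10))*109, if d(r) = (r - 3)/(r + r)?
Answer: 1099265/16 ≈ 68704.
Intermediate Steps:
d(r) = (-3 + r)/(2*r) (d(r) = (-3 + r)/((2*r)) = (-3 + r)*(1/(2*r)) = (-3 + r)/(2*r))
v(o) = 3*o + 6*o² (v(o) = 3*((o² + o*o) + o) = 3*((o² + o²) + o) = 3*(2*o² + o) = 3*(o + 2*o²) = 3*o + 6*o²)
(d(-12/((-9/6))) + v(10))*109 = ((-3 - 12/((-9/6)))/(2*((-12/((-9/6))))) + 3*10*(1 + 2*10))*109 = ((-3 - 12/((-9*⅙)))/(2*((-12/((-9*⅙))))) + 3*10*(1 + 20))*109 = ((-3 - 12/(-3/2))/(2*((-12/(-3/2)))) + 3*10*21)*109 = ((-3 - 12*(-⅔))/(2*((-12*(-⅔)))) + 630)*109 = ((½)*(-3 + 8)/8 + 630)*109 = ((½)*(⅛)*5 + 630)*109 = (5/16 + 630)*109 = (10085/16)*109 = 1099265/16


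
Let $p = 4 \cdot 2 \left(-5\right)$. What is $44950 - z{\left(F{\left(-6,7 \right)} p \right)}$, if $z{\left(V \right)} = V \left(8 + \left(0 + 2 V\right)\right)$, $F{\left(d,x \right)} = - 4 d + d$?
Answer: $-986090$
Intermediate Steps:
$F{\left(d,x \right)} = - 3 d$
$p = -40$ ($p = 8 \left(-5\right) = -40$)
$z{\left(V \right)} = V \left(8 + 2 V\right)$
$44950 - z{\left(F{\left(-6,7 \right)} p \right)} = 44950 - 2 \left(-3\right) \left(-6\right) \left(-40\right) \left(4 + \left(-3\right) \left(-6\right) \left(-40\right)\right) = 44950 - 2 \cdot 18 \left(-40\right) \left(4 + 18 \left(-40\right)\right) = 44950 - 2 \left(-720\right) \left(4 - 720\right) = 44950 - 2 \left(-720\right) \left(-716\right) = 44950 - 1031040 = -986090$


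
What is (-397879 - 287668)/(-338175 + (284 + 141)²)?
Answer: 685547/157550 ≈ 4.3513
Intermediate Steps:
(-397879 - 287668)/(-338175 + (284 + 141)²) = -685547/(-338175 + 425²) = -685547/(-338175 + 180625) = -685547/(-157550) = -685547*(-1/157550) = 685547/157550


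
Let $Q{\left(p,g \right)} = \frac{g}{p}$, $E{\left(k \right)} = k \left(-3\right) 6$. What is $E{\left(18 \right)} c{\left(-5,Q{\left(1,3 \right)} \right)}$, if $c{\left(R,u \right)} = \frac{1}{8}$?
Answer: $- \frac{81}{2} \approx -40.5$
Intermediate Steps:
$E{\left(k \right)} = - 18 k$ ($E{\left(k \right)} = - 3 k 6 = - 18 k$)
$c{\left(R,u \right)} = \frac{1}{8}$
$E{\left(18 \right)} c{\left(-5,Q{\left(1,3 \right)} \right)} = \left(-18\right) 18 \cdot \frac{1}{8} = \left(-324\right) \frac{1}{8} = - \frac{81}{2}$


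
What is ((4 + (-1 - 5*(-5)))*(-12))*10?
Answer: -3360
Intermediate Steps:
((4 + (-1 - 5*(-5)))*(-12))*10 = ((4 + (-1 + 25))*(-12))*10 = ((4 + 24)*(-12))*10 = (28*(-12))*10 = -336*10 = -3360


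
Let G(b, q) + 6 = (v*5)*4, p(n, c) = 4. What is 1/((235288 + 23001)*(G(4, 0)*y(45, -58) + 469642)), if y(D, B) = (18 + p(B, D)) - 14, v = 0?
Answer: 1/121290964666 ≈ 8.2446e-12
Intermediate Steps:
G(b, q) = -6 (G(b, q) = -6 + (0*5)*4 = -6 + 0*4 = -6 + 0 = -6)
y(D, B) = 8 (y(D, B) = (18 + 4) - 14 = 22 - 14 = 8)
1/((235288 + 23001)*(G(4, 0)*y(45, -58) + 469642)) = 1/((235288 + 23001)*(-6*8 + 469642)) = 1/(258289*(-48 + 469642)) = 1/(258289*469594) = 1/121290964666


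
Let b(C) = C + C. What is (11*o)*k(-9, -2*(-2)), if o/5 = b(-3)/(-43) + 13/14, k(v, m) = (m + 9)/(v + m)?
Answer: -91949/602 ≈ -152.74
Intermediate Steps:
b(C) = 2*C
k(v, m) = (9 + m)/(m + v)
o = 3215/602 (o = 5*((2*(-3))/(-43) + 13/14) = 5*(-6*(-1/43) + 13*(1/14)) = 5*(6/43 + 13/14) = 5*(643/602) = 3215/602 ≈ 5.3405)
(11*o)*k(-9, -2*(-2)) = (11*(3215/602))*((9 - 2*(-2))/(-2*(-2) - 9)) = 35365*((9 + 4)/(4 - 9))/602 = 35365*(13/(-5))/602 = 35365*(-1/5*13)/602 = (35365/602)*(-13/5) = -91949/602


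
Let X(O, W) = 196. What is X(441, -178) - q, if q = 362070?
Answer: -361874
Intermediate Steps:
X(441, -178) - q = 196 - 1*362070 = 196 - 362070 = -361874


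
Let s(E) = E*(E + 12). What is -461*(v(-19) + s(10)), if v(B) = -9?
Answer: -97271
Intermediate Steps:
s(E) = E*(12 + E)
-461*(v(-19) + s(10)) = -461*(-9 + 10*(12 + 10)) = -461*(-9 + 10*22) = -461*(-9 + 220) = -461*211 = -97271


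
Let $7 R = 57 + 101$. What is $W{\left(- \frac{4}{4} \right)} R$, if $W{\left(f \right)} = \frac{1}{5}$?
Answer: $\frac{158}{35} \approx 4.5143$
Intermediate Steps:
$W{\left(f \right)} = \frac{1}{5}$
$R = \frac{158}{7}$ ($R = \frac{57 + 101}{7} = \frac{1}{7} \cdot 158 = \frac{158}{7} \approx 22.571$)
$W{\left(- \frac{4}{4} \right)} R = \frac{1}{5} \cdot \frac{158}{7} = \frac{158}{35}$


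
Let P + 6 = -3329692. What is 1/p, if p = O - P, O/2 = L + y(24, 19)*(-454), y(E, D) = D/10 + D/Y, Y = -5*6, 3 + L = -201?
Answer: 15/49922098 ≈ 3.0047e-7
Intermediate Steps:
L = -204 (L = -3 - 201 = -204)
Y = -30
y(E, D) = D/15 (y(E, D) = D/10 + D/(-30) = D*(⅒) + D*(-1/30) = D/10 - D/30 = D/15)
P = -3329698 (P = -6 - 3329692 = -3329698)
O = -23372/15 (O = 2*(-204 + ((1/15)*19)*(-454)) = 2*(-204 + (19/15)*(-454)) = 2*(-204 - 8626/15) = 2*(-11686/15) = -23372/15 ≈ -1558.1)
p = 49922098/15 (p = -23372/15 - 1*(-3329698) = -23372/15 + 3329698 = 49922098/15 ≈ 3.3281e+6)
1/p = 1/(49922098/15) = 15/49922098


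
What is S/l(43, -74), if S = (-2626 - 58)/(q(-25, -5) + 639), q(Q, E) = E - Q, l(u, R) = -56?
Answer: 671/9226 ≈ 0.072729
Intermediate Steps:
S = -2684/659 (S = (-2626 - 58)/((-5 - 1*(-25)) + 639) = -2684/((-5 + 25) + 639) = -2684/(20 + 639) = -2684/659 ≈ -4.0728)
S/l(43, -74) = -2684/659/(-56) = -2684/659*(-1/56) = 671/9226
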